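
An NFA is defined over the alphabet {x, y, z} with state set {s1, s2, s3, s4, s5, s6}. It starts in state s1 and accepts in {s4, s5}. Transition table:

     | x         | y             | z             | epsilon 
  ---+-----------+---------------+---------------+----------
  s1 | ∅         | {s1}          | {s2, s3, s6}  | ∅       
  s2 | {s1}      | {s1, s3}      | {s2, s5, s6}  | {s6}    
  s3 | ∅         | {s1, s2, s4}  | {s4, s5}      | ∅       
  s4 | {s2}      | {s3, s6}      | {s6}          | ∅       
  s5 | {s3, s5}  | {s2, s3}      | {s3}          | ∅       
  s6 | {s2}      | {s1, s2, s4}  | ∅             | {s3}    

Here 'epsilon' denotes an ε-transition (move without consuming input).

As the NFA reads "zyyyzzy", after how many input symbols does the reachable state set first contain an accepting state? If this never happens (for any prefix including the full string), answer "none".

2

Start in {s1}.
Read 'z': s1→{s2, s3, s6}; now {s2, s3, s6}.
Read 'y': s2→{s1, s3}, s3→{s1, s2, s4}, s6→{s1, s2, s4}; union {s1, s2, s3, s4}; ε-closure = {s1, s2, s3, s4, s6}.
None of the earlier sets intersect F, but {s1, s2, s3, s4, s6} does.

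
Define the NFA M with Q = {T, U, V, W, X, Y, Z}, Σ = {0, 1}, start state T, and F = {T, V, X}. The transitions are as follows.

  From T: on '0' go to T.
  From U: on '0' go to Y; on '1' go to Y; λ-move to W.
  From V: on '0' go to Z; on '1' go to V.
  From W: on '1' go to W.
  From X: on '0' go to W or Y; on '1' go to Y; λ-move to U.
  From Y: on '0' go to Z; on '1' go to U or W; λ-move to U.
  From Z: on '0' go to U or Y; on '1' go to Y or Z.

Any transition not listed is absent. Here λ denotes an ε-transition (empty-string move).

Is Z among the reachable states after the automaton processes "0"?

No

Start in {T}.
Read '0': T→{T}; now {T}.
State Z is not in {T}.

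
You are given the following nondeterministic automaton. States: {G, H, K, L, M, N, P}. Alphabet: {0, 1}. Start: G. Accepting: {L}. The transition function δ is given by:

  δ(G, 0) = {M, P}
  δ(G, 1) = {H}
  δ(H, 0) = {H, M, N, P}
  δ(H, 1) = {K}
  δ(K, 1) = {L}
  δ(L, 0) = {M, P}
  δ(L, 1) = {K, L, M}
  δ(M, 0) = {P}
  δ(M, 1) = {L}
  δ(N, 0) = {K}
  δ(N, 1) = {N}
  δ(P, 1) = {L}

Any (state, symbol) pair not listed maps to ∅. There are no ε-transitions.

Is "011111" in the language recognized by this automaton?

Yes

Start in {G}.
Read '0': {G} → {M, P}.
Read '1': {M, P} → {L}.
Read '1': {L} → {K, L, M}.
Read '1': {K, L, M} → {K, L, M}.
Read '1': {K, L, M} → {K, L, M}.
Read '1': {K, L, M} → {K, L, M}.
The final set {K, L, M} contains the accepting state L.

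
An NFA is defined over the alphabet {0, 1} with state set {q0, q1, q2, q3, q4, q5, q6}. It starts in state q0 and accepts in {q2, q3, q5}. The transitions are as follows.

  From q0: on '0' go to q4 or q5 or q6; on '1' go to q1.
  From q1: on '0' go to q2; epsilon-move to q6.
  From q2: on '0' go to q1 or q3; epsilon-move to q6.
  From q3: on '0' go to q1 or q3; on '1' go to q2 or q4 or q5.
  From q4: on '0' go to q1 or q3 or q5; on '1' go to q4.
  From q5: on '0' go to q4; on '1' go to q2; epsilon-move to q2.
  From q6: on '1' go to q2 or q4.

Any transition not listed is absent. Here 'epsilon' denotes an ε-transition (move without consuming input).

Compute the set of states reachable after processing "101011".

{q2, q4, q6}

Start in {q0}.
Read '1': q0→{q1}; union {q1}; ε-closure = {q1, q6}.
Read '0': q1→{q2}, q6→∅; union {q2}; ε-closure = {q2, q6}.
Read '1': q2→∅, q6→{q2, q4}; union {q2, q4}; ε-closure = {q2, q4, q6}.
Read '0': q2→{q1, q3}, q4→{q1, q3, q5}, q6→∅; union {q1, q3, q5}; ε-closure = {q1, q2, q3, q5, q6}.
Read '1': q1→∅, q2→∅, q3→{q2, q4, q5}, q5→{q2}, q6→{q2, q4}; union {q2, q4, q5}; ε-closure = {q2, q4, q5, q6}.
Read '1': q2→∅, q4→{q4}, q5→{q2}, q6→{q2, q4}; union {q2, q4}; ε-closure = {q2, q4, q6}.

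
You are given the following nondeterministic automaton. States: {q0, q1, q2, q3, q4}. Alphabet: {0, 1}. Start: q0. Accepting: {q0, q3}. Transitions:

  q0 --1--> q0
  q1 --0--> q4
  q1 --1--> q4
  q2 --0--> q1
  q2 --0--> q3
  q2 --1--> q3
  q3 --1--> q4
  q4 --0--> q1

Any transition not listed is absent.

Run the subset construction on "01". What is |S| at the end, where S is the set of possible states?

Start in {q0}.
Read '0': q0→∅; now ∅.
The set is empty and remains empty for the remaining 1 symbol.
That set has 0 states.

0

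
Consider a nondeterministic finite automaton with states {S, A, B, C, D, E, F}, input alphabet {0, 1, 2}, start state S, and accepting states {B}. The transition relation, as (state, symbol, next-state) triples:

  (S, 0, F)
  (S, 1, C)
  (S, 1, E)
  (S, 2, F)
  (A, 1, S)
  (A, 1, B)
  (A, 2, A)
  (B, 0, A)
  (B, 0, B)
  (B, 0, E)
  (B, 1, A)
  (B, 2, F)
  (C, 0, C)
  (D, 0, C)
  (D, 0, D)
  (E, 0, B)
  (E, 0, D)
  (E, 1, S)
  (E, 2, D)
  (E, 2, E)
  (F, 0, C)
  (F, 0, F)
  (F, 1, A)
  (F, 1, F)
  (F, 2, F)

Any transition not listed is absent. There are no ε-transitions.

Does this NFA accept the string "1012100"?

Yes

Start in {S}.
Read '1': {S} → {C, E}.
Read '0': {C, E} → {B, C, D}.
Read '1': {B, C, D} → {A}.
Read '2': {A} → {A}.
Read '1': {A} → {S, B}.
Read '0': {S, B} → {A, B, E, F}.
Read '0': {A, B, E, F} → {A, B, C, D, E, F}.
The final set {A, B, C, D, E, F} contains the accepting state B.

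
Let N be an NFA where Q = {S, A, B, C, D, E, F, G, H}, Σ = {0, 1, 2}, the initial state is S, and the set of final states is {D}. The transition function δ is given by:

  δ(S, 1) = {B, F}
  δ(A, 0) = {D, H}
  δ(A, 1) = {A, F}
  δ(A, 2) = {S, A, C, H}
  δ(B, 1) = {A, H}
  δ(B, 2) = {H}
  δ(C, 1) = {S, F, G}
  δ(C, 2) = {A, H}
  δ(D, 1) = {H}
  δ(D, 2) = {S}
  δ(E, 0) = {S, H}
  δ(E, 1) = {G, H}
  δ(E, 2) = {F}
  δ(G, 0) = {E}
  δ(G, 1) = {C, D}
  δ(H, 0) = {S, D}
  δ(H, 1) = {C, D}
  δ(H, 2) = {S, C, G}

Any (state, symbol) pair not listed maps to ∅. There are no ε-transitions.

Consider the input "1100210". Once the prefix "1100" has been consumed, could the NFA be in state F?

No

Start in {S}.
Read '1': S→{B, F}; now {B, F}.
Read '1': B→{A, H}, F→∅; now {A, H}.
Read '0': A→{D, H}, H→{S, D}; now {S, D, H}.
Read '0': S→∅, D→∅, H→{S, D}; now {S, D}.
State F is not in {S, D}.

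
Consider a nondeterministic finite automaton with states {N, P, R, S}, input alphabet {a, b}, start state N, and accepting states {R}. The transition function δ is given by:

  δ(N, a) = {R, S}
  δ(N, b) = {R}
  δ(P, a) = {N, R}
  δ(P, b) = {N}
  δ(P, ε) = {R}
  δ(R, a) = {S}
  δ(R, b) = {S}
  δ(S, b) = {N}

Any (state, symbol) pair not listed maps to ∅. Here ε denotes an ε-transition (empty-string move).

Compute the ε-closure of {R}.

{R}

Begin with {R}.
No ε-moves leave this set, so the closure equals the set itself.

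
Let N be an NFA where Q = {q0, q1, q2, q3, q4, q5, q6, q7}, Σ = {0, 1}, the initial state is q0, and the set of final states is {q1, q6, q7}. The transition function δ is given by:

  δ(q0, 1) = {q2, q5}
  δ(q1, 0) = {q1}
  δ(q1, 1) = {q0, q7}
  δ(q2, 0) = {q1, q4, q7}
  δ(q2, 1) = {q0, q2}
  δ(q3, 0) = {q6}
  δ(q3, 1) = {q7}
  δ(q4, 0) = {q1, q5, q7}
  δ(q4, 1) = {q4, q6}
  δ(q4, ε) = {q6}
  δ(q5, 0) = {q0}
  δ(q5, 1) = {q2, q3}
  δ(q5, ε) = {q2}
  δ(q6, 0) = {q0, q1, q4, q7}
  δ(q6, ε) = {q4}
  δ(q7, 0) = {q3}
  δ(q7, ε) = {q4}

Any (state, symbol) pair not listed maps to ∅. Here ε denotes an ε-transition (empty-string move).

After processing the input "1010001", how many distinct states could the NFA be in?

Start in {q0}.
Read '1': {q0} → {q2, q5}.
Read '0': {q2, q5} → {q0, q1, q4, q6, q7}.
Read '1': {q0, q1, q4, q6, q7} → {q0, q2, q4, q5, q6, q7}.
Read '0': {q0, q2, q4, q5, q6, q7} → {q0, q1, q2, q3, q4, q5, q6, q7}.
Read '0': {q0, q1, q2, q3, q4, q5, q6, q7} → {q0, q1, q2, q3, q4, q5, q6, q7}.
Read '0': {q0, q1, q2, q3, q4, q5, q6, q7} → {q0, q1, q2, q3, q4, q5, q6, q7}.
Read '1': {q0, q1, q2, q3, q4, q5, q6, q7} → {q0, q2, q3, q4, q5, q6, q7}.
That set has 7 states.

7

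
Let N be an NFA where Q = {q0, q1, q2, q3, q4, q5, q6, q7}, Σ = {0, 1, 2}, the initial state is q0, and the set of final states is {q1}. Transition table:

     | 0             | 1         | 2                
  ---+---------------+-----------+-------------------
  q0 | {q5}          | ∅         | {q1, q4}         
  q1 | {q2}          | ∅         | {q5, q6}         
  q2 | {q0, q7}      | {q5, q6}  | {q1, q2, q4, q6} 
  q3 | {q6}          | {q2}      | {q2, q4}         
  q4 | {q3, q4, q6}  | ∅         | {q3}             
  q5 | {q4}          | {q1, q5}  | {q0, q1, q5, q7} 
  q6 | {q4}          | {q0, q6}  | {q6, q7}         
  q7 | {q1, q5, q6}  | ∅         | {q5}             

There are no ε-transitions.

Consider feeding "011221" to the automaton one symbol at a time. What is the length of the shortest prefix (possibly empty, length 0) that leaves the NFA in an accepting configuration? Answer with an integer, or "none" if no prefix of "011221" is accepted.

2

Start in {q0}.
Read '0': {q0} → {q5}.
Read '1': {q5} → {q1, q5}.
None of the earlier sets intersect F, but {q1, q5} does.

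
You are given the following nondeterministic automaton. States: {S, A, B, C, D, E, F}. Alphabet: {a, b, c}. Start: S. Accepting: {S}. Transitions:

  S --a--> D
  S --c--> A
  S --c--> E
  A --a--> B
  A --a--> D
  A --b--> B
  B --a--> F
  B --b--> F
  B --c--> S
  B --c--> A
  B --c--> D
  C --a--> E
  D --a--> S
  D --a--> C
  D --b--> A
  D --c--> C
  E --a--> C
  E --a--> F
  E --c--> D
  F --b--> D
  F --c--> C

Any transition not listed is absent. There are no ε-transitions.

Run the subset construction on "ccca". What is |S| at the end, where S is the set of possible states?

1

Start in {S}.
Read 'c': S→{A, E}; now {A, E}.
Read 'c': A→∅, E→{D}; now {D}.
Read 'c': D→{C}; now {C}.
Read 'a': C→{E}; now {E}.
That set has 1 state.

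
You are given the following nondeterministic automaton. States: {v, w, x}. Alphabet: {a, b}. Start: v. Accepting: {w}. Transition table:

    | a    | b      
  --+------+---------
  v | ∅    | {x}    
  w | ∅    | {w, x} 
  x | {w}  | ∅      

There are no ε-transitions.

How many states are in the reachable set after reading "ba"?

Start in {v}.
Read 'b': {v} → {x}.
Read 'a': {x} → {w}.
That set has 1 state.

1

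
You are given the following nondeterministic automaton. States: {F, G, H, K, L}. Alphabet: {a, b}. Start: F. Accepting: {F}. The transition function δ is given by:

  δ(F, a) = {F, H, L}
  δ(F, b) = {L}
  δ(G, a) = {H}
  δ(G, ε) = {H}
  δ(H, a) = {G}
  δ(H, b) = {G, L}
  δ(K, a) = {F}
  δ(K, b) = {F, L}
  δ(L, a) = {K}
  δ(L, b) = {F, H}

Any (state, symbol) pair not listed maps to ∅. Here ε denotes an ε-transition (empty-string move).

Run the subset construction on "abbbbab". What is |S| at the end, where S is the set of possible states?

4

Start in {F}.
Read 'a': F→{F, H, L}; now {F, H, L}.
Read 'b': F→{L}, H→{G, L}, L→{F, H}; now {F, G, H, L}.
Read 'b': F→{L}, G→∅, H→{G, L}, L→{F, H}; now {F, G, H, L}.
Read 'b': F→{L}, G→∅, H→{G, L}, L→{F, H}; now {F, G, H, L}.
Read 'b': F→{L}, G→∅, H→{G, L}, L→{F, H}; now {F, G, H, L}.
Read 'a': F→{F, H, L}, G→{H}, H→{G}, L→{K}; now {F, G, H, K, L}.
Read 'b': F→{L}, G→∅, H→{G, L}, K→{F, L}, L→{F, H}; now {F, G, H, L}.
That set has 4 states.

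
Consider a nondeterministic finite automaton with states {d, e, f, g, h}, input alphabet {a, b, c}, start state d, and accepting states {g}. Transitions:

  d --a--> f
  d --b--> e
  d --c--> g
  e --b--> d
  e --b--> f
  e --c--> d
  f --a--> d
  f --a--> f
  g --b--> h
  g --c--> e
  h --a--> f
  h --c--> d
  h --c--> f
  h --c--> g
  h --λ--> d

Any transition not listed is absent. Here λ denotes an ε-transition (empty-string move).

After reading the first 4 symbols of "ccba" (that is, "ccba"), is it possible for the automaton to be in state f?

Yes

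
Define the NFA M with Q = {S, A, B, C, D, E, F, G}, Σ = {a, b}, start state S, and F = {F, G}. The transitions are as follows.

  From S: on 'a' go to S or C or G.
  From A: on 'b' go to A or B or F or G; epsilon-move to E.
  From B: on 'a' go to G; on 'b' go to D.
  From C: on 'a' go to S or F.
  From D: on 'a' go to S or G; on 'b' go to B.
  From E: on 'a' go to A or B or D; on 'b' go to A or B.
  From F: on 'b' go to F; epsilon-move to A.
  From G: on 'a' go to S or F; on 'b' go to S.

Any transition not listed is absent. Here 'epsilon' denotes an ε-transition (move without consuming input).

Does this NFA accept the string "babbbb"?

No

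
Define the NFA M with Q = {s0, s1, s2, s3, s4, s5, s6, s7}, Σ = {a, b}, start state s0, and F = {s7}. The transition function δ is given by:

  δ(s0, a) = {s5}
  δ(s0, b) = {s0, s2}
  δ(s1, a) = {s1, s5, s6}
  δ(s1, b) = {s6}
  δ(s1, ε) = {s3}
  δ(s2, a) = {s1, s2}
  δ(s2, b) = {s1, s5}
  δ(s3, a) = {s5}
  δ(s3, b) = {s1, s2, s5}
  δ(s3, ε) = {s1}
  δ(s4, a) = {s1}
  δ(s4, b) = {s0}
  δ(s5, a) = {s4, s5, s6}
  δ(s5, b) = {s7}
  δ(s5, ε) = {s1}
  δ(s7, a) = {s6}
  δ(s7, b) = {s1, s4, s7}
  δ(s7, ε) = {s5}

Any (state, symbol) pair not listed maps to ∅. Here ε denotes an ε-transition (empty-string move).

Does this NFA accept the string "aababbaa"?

No

Start in {s0}.
Read 'a': {s0} → {s1, s3, s5}.
Read 'a': {s1, s3, s5} → {s1, s3, s4, s5, s6}.
Read 'b': {s1, s3, s4, s5, s6} → {s0, s1, s2, s3, s5, s6, s7}.
Read 'a': {s0, s1, s2, s3, s5, s6, s7} → {s1, s2, s3, s4, s5, s6}.
Read 'b': {s1, s2, s3, s4, s5, s6} → {s0, s1, s2, s3, s5, s6, s7}.
Read 'b': {s0, s1, s2, s3, s5, s6, s7} → {s0, s1, s2, s3, s4, s5, s6, s7}.
Read 'a': {s0, s1, s2, s3, s4, s5, s6, s7} → {s1, s2, s3, s4, s5, s6}.
Read 'a': {s1, s2, s3, s4, s5, s6} → {s1, s2, s3, s4, s5, s6}.
The final set {s1, s2, s3, s4, s5, s6} contains no accepting state.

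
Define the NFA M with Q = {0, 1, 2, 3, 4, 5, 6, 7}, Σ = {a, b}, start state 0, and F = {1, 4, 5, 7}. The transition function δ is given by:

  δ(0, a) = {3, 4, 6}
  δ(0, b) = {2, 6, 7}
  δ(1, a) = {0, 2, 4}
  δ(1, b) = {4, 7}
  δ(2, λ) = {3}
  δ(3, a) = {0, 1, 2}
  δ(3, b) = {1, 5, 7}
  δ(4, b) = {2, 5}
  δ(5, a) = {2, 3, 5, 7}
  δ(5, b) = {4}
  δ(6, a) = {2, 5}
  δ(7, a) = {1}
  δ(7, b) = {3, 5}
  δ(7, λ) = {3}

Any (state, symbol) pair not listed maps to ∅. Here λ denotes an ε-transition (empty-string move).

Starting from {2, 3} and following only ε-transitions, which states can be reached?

Begin with {2, 3}.
No ε-moves leave this set, so the closure equals the set itself.

{2, 3}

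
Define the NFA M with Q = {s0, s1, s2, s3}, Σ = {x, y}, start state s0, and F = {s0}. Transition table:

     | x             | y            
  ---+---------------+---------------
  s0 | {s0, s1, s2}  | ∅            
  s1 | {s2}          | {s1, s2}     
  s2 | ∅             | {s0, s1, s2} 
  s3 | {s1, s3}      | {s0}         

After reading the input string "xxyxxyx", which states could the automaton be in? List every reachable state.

{s0, s1, s2}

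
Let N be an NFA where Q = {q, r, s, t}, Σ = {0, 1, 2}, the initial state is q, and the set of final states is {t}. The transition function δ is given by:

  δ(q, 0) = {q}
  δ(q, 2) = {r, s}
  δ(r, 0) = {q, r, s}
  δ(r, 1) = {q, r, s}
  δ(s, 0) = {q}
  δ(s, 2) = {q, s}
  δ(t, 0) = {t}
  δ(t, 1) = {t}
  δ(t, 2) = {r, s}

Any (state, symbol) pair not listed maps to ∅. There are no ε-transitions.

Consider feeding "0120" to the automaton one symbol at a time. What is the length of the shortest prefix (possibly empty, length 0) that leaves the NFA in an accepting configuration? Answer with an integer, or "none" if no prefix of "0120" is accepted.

Start in {q}.
Read '0': {q} → {q}.
Read '1': {q} → ∅.
The set is empty and remains empty for the remaining 2 symbols.
No reachable set along the way intersects F.

none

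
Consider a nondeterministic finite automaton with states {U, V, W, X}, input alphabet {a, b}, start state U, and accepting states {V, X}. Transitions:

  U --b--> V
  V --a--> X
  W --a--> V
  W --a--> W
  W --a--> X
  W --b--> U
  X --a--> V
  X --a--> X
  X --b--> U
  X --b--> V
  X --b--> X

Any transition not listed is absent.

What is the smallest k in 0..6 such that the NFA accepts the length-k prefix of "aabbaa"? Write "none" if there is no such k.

none

Start in {U}.
Read 'a': {U} → ∅.
The set is empty and remains empty for the remaining 5 symbols.
No reachable set along the way intersects F.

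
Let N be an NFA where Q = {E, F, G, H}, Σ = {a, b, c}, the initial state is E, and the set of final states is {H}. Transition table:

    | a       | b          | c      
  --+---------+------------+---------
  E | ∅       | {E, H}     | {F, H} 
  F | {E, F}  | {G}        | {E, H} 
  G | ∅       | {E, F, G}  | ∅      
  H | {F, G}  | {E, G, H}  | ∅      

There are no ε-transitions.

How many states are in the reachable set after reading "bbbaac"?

3

Start in {E}.
Read 'b': E→{E, H}; now {E, H}.
Read 'b': E→{E, H}, H→{E, G, H}; now {E, G, H}.
Read 'b': E→{E, H}, G→{E, F, G}, H→{E, G, H}; now {E, F, G, H}.
Read 'a': E→∅, F→{E, F}, G→∅, H→{F, G}; now {E, F, G}.
Read 'a': E→∅, F→{E, F}, G→∅; now {E, F}.
Read 'c': E→{F, H}, F→{E, H}; now {E, F, H}.
That set has 3 states.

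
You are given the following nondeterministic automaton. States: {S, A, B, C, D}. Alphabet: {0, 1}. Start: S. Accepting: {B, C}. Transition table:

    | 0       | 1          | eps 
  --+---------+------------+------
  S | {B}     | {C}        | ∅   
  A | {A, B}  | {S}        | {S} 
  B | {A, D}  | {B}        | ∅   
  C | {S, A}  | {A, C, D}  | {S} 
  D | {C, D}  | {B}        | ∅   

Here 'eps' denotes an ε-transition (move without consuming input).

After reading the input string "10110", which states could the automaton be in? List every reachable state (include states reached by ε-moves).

Start in {S}.
Read '1': {S} → {S, C}.
Read '0': {S, C} → {S, A, B}.
Read '1': {S, A, B} → {S, B, C}.
Read '1': {S, B, C} → {S, A, B, C, D}.
Read '0': {S, A, B, C, D} → {S, A, B, C, D}.

{S, A, B, C, D}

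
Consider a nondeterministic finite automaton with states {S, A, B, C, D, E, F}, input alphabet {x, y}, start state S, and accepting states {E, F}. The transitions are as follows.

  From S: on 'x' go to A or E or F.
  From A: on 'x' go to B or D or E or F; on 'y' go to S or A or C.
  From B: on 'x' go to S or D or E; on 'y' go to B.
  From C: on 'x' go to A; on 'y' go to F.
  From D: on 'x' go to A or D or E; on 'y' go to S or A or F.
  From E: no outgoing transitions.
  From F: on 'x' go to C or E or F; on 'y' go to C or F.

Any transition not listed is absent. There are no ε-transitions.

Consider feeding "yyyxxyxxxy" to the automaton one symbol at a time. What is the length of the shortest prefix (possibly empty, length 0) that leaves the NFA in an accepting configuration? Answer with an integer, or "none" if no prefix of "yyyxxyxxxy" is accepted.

none

Start in {S}.
Read 'y': S→∅; now ∅.
The set is empty and remains empty for the remaining 9 symbols.
No reachable set along the way intersects F.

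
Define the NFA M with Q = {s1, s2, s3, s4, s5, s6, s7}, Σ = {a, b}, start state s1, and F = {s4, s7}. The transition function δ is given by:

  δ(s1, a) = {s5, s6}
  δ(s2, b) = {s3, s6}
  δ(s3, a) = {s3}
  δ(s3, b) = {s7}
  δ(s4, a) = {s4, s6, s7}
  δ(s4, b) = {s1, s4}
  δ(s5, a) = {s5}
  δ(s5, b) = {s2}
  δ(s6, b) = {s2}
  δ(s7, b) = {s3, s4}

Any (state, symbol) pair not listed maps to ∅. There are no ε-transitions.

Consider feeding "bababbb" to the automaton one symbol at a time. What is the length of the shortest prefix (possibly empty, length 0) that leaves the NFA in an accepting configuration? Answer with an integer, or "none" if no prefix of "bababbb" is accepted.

Start in {s1}.
Read 'b': s1→∅; now ∅.
The set is empty and remains empty for the remaining 6 symbols.
No reachable set along the way intersects F.

none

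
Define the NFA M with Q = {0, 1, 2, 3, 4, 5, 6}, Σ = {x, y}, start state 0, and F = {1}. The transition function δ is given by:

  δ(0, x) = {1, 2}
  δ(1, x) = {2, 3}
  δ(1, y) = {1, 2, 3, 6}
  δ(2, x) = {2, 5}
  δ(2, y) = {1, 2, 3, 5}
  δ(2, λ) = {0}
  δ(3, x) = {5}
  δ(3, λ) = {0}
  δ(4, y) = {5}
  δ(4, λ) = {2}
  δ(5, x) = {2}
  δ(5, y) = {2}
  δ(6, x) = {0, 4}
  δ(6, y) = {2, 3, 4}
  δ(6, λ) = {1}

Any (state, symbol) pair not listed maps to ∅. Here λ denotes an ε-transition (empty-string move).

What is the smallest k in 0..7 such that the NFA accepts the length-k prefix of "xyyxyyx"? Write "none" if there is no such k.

Start in {0}.
Read 'x': {0} → {0, 1, 2}.
None of the earlier sets intersect F, but {0, 1, 2} does.

1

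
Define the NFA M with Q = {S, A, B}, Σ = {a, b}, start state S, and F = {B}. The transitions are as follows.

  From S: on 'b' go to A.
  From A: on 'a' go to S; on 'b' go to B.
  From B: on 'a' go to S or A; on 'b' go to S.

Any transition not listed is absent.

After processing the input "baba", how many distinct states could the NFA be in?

1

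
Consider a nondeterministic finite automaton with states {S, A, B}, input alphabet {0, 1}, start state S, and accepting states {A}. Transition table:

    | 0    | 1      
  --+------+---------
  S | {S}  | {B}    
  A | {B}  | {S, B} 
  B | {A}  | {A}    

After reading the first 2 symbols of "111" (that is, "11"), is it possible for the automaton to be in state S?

No

Start in {S}.
Read '1': {S} → {B}.
Read '1': {B} → {A}.
State S is not in {A}.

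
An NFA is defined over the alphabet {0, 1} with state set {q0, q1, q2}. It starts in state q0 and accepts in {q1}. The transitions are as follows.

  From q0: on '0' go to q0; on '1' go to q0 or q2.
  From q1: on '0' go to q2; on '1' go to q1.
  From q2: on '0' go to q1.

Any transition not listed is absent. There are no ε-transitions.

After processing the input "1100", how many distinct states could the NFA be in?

Start in {q0}.
Read '1': {q0} → {q0, q2}.
Read '1': {q0, q2} → {q0, q2}.
Read '0': {q0, q2} → {q0, q1}.
Read '0': {q0, q1} → {q0, q2}.
That set has 2 states.

2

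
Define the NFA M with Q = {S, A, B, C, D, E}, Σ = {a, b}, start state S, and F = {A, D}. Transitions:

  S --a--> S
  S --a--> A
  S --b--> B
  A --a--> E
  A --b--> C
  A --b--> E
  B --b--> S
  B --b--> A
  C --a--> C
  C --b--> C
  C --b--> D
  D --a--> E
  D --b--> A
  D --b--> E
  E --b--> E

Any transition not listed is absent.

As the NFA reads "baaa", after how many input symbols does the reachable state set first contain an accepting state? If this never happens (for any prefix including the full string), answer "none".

none

Start in {S}.
Read 'b': S→{B}; now {B}.
Read 'a': B→∅; now ∅.
The set is empty and remains empty for the remaining 2 symbols.
No reachable set along the way intersects F.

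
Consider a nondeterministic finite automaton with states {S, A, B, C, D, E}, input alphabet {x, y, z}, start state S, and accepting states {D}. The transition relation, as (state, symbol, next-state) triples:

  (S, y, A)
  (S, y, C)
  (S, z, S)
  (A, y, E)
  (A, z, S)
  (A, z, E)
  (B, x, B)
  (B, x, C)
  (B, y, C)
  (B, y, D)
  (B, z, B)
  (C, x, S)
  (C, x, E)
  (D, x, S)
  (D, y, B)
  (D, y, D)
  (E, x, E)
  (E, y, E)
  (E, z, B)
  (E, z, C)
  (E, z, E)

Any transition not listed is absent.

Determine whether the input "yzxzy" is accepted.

Yes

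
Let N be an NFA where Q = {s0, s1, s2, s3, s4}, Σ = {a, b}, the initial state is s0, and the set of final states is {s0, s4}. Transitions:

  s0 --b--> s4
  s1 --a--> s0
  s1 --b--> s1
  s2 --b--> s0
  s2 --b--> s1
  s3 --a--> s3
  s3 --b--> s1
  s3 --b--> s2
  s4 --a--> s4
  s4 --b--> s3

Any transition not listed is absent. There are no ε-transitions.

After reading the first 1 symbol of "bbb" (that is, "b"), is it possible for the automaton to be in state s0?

Start in {s0}.
Read 'b': {s0} → {s4}.
State s0 is not in {s4}.

No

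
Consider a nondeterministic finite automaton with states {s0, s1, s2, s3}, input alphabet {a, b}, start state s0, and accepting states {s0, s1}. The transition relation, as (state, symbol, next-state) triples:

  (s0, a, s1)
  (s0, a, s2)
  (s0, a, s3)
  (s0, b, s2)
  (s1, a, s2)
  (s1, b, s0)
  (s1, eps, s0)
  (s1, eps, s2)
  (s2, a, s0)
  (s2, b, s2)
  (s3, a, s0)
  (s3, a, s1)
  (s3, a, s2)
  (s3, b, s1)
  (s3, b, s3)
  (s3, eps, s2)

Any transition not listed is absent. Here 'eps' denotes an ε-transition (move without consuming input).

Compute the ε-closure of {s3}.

Begin with {s3}.
ε-move s3 → s2; add s2.

{s2, s3}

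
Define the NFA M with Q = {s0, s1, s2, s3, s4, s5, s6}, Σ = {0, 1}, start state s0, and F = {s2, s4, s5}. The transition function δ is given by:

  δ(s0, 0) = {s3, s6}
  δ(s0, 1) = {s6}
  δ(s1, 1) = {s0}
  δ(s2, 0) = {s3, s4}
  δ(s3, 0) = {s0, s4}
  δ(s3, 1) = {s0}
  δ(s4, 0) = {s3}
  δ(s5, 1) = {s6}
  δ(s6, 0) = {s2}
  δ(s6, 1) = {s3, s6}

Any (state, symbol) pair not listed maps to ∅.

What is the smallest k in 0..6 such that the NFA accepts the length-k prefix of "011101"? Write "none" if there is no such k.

Start in {s0}.
Read '0': s0→{s3, s6}; now {s3, s6}.
Read '1': s3→{s0}, s6→{s3, s6}; now {s0, s3, s6}.
Read '1': s0→{s6}, s3→{s0}, s6→{s3, s6}; now {s0, s3, s6}.
Read '1': s0→{s6}, s3→{s0}, s6→{s3, s6}; now {s0, s3, s6}.
Read '0': s0→{s3, s6}, s3→{s0, s4}, s6→{s2}; now {s0, s2, s3, s4, s6}.
None of the earlier sets intersect F, but {s0, s2, s3, s4, s6} does.

5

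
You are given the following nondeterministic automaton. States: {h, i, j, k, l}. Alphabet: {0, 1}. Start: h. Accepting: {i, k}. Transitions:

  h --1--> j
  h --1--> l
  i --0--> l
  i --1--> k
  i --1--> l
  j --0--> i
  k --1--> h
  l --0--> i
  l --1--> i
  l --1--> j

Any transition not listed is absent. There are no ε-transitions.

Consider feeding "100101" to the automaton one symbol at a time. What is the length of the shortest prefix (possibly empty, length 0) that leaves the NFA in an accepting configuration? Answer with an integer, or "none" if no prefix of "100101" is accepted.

2

Start in {h}.
Read '1': h→{j, l}; now {j, l}.
Read '0': j→{i}, l→{i}; now {i}.
None of the earlier sets intersect F, but {i} does.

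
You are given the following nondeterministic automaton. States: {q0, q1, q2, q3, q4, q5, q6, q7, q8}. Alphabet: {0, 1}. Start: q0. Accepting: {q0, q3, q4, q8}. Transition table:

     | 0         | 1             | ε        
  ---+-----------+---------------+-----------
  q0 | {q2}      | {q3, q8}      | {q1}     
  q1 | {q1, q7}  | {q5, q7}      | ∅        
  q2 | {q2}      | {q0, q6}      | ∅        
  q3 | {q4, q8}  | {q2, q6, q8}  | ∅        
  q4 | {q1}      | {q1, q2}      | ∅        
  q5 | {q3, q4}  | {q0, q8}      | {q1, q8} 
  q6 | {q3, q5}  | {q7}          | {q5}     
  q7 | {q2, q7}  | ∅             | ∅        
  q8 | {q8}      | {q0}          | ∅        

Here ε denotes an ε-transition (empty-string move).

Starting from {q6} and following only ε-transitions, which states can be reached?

{q1, q5, q6, q8}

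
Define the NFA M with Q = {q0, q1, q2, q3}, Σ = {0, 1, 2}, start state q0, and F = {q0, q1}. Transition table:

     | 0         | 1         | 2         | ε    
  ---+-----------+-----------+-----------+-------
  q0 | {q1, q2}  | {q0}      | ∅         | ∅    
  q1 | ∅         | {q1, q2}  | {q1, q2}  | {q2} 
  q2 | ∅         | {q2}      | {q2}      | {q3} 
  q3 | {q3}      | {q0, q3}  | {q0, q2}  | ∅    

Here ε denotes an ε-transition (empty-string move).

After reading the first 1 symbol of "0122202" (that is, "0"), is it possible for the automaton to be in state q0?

Start in {q0}.
Read '0': q0→{q1, q2}; union {q1, q2}; ε-closure = {q1, q2, q3}.
State q0 is not in {q1, q2, q3}.

No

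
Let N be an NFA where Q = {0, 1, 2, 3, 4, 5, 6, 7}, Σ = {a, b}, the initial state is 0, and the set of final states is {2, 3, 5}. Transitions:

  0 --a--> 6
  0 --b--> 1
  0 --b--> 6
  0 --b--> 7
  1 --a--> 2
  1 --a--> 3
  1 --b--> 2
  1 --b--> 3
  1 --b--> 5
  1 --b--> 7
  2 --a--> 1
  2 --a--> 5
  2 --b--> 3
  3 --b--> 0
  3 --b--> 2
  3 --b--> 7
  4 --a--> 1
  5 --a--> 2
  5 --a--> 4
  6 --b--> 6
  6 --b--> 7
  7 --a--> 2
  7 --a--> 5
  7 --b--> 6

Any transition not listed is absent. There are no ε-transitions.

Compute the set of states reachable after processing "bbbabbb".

{0, 1, 2, 3, 6, 7}

Start in {0}.
Read 'b': {0} → {1, 6, 7}.
Read 'b': {1, 6, 7} → {2, 3, 5, 6, 7}.
Read 'b': {2, 3, 5, 6, 7} → {0, 2, 3, 6, 7}.
Read 'a': {0, 2, 3, 6, 7} → {1, 2, 5, 6}.
Read 'b': {1, 2, 5, 6} → {2, 3, 5, 6, 7}.
Read 'b': {2, 3, 5, 6, 7} → {0, 2, 3, 6, 7}.
Read 'b': {0, 2, 3, 6, 7} → {0, 1, 2, 3, 6, 7}.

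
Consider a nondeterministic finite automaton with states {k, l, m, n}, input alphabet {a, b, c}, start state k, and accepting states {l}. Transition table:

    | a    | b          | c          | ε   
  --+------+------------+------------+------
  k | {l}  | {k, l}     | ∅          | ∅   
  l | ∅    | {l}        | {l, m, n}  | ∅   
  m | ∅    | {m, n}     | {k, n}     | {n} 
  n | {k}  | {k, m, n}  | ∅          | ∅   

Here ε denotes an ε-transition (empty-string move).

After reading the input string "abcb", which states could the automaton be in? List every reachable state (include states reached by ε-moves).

{k, l, m, n}

Start in {k}.
Read 'a': k→{l}; now {l}.
Read 'b': l→{l}; now {l}.
Read 'c': l→{l, m, n}; now {l, m, n}.
Read 'b': l→{l}, m→{m, n}, n→{k, m, n}; now {k, l, m, n}.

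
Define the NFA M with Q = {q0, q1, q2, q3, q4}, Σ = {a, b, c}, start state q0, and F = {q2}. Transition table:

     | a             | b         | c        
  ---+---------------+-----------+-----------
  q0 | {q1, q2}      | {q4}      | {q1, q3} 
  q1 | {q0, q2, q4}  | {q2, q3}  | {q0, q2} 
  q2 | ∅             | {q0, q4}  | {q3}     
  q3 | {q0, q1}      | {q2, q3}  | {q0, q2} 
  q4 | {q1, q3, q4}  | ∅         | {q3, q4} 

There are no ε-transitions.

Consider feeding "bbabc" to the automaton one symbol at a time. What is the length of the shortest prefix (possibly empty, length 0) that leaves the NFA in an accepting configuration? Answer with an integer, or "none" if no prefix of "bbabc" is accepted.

none

Start in {q0}.
Read 'b': {q0} → {q4}.
Read 'b': {q4} → ∅.
The set is empty and remains empty for the remaining 3 symbols.
No reachable set along the way intersects F.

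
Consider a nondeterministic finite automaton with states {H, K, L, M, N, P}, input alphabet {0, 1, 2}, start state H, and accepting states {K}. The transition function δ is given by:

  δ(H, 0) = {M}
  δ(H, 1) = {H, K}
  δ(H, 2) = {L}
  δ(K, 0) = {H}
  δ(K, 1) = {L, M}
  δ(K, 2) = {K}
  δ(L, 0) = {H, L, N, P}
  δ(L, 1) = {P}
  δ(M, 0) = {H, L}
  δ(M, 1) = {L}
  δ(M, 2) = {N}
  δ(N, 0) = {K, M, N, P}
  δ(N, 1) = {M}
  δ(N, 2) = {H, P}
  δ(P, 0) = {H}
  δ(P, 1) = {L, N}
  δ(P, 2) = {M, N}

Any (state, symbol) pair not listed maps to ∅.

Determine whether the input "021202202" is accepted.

Yes

Start in {H}.
Read '0': H→{M}; now {M}.
Read '2': M→{N}; now {N}.
Read '1': N→{M}; now {M}.
Read '2': M→{N}; now {N}.
Read '0': N→{K, M, N, P}; now {K, M, N, P}.
Read '2': K→{K}, M→{N}, N→{H, P}, P→{M, N}; now {H, K, M, N, P}.
Read '2': H→{L}, K→{K}, M→{N}, N→{H, P}, P→{M, N}; now {H, K, L, M, N, P}.
Read '0': H→{M}, K→{H}, L→{H, L, N, P}, M→{H, L}, N→{K, M, N, P}, P→{H}; now {H, K, L, M, N, P}.
Read '2': H→{L}, K→{K}, L→∅, M→{N}, N→{H, P}, P→{M, N}; now {H, K, L, M, N, P}.
The final set {H, K, L, M, N, P} contains the accepting state K.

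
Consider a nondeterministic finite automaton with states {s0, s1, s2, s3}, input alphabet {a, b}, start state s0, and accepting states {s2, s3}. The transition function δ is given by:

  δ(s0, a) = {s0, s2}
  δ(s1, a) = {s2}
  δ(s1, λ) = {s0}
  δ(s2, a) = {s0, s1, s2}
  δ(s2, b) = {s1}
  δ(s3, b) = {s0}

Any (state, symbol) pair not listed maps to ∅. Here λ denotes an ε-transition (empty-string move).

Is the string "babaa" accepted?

No

Start in {s0}.
Read 'b': s0→∅; now ∅.
The set is empty and remains empty for the remaining 4 symbols.
The final set ∅ contains no accepting state.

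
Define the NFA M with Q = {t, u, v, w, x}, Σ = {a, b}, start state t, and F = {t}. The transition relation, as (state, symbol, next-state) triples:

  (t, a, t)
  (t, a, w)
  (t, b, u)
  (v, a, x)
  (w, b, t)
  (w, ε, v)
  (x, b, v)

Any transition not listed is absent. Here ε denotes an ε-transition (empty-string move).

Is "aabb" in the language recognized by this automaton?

No

Start in {t}.
Read 'a': {t} → {t, v, w}.
Read 'a': {t, v, w} → {t, v, w, x}.
Read 'b': {t, v, w, x} → {t, u, v}.
Read 'b': {t, u, v} → {u}.
The final set {u} contains no accepting state.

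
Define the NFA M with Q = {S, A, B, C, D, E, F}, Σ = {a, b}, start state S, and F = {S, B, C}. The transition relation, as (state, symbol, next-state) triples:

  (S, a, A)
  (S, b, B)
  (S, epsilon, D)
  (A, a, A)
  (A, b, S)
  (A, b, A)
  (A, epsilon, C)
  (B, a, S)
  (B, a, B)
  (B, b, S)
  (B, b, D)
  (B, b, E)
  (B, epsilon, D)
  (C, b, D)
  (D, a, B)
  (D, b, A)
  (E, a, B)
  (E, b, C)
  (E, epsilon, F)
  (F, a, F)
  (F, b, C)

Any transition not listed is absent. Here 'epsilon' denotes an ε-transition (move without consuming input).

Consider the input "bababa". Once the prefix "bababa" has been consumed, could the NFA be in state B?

Yes

Start: ε-closure({S}) = {S, D}.
Read 'b': {S, D} → {A, B, C, D}.
Read 'a': {A, B, C, D} → {S, A, B, C, D}.
Read 'b': {S, A, B, C, D} → {S, A, B, C, D, E, F}.
Read 'a': {S, A, B, C, D, E, F} → {S, A, B, C, D, F}.
Read 'b': {S, A, B, C, D, F} → {S, A, B, C, D, E, F}.
Read 'a': {S, A, B, C, D, E, F} → {S, A, B, C, D, F}.
State B is in {S, A, B, C, D, F}.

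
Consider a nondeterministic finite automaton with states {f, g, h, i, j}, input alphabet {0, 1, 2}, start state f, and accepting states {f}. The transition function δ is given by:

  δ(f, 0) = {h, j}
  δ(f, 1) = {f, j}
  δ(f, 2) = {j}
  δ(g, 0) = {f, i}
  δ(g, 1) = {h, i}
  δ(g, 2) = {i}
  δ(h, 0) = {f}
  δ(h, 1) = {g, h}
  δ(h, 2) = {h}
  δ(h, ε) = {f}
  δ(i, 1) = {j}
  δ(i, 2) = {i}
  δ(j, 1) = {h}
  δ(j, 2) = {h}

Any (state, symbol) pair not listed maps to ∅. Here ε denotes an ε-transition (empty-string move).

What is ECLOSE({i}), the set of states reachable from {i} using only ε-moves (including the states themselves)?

Begin with {i}.
No ε-moves leave this set, so the closure equals the set itself.

{i}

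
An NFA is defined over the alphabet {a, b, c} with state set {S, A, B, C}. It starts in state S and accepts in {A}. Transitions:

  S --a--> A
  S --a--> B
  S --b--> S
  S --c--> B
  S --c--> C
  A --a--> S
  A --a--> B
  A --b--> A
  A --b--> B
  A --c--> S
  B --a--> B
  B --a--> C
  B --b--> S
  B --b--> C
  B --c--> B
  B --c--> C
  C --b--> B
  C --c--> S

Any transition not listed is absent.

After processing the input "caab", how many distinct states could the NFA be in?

Start in {S}.
Read 'c': S→{B, C}; now {B, C}.
Read 'a': B→{B, C}, C→∅; now {B, C}.
Read 'a': B→{B, C}, C→∅; now {B, C}.
Read 'b': B→{S, C}, C→{B}; now {S, B, C}.
That set has 3 states.

3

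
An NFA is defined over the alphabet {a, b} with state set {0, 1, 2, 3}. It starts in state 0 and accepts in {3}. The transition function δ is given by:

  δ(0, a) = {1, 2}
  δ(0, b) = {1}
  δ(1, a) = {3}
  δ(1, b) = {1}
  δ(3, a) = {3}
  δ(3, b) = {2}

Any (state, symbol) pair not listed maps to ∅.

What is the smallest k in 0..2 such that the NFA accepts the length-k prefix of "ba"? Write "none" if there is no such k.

Start in {0}.
Read 'b': 0→{1}; now {1}.
Read 'a': 1→{3}; now {3}.
None of the earlier sets intersect F, but {3} does.

2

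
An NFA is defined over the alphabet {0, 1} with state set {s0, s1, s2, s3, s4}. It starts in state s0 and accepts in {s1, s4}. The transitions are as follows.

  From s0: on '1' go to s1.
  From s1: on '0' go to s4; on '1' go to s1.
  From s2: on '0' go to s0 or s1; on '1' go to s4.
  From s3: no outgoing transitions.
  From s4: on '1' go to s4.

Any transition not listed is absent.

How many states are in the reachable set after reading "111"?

1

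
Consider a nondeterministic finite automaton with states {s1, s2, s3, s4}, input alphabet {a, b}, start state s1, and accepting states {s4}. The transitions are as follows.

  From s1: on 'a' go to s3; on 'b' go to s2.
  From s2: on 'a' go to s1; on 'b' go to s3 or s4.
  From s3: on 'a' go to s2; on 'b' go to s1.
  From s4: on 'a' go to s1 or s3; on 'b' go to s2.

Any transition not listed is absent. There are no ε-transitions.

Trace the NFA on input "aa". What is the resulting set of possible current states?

{s2}

Start in {s1}.
Read 'a': {s1} → {s3}.
Read 'a': {s3} → {s2}.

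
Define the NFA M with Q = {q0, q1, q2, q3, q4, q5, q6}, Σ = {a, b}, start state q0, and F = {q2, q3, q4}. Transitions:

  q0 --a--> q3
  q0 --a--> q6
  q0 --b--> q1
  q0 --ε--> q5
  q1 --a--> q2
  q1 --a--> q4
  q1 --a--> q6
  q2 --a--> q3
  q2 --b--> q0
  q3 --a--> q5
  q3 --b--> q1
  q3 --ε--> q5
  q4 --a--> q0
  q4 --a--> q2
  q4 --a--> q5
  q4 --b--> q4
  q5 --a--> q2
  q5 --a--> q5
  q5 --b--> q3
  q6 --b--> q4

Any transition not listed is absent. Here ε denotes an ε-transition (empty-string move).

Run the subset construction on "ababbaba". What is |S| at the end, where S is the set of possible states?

Start: ε-closure({q0}) = {q0, q5}.
Read 'a': {q0, q5} → {q2, q3, q5, q6}.
Read 'b': {q2, q3, q5, q6} → {q0, q1, q3, q4, q5}.
Read 'a': {q0, q1, q3, q4, q5} → {q0, q2, q3, q4, q5, q6}.
Read 'b': {q0, q2, q3, q4, q5, q6} → {q0, q1, q3, q4, q5}.
Read 'b': {q0, q1, q3, q4, q5} → {q1, q3, q4, q5}.
Read 'a': {q1, q3, q4, q5} → {q0, q2, q4, q5, q6}.
Read 'b': {q0, q2, q4, q5, q6} → {q0, q1, q3, q4, q5}.
Read 'a': {q0, q1, q3, q4, q5} → {q0, q2, q3, q4, q5, q6}.
That set has 6 states.

6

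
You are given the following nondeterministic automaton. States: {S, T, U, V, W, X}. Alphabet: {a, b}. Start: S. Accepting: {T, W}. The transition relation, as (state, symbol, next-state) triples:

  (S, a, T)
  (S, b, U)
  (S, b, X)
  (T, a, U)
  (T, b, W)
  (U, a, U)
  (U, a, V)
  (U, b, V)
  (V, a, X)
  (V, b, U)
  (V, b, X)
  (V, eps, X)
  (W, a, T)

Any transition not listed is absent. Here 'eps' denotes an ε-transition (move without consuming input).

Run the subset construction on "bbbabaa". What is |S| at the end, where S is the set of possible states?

3

Start in {S}.
Read 'b': S→{U, X}; now {U, X}.
Read 'b': U→{V}, X→∅; union {V}; ε-closure = {V, X}.
Read 'b': V→{U, X}, X→∅; now {U, X}.
Read 'a': U→{U, V}, X→∅; union {U, V}; ε-closure = {U, V, X}.
Read 'b': U→{V}, V→{U, X}, X→∅; now {U, V, X}.
Read 'a': U→{U, V}, V→{X}, X→∅; now {U, V, X}.
Read 'a': U→{U, V}, V→{X}, X→∅; now {U, V, X}.
That set has 3 states.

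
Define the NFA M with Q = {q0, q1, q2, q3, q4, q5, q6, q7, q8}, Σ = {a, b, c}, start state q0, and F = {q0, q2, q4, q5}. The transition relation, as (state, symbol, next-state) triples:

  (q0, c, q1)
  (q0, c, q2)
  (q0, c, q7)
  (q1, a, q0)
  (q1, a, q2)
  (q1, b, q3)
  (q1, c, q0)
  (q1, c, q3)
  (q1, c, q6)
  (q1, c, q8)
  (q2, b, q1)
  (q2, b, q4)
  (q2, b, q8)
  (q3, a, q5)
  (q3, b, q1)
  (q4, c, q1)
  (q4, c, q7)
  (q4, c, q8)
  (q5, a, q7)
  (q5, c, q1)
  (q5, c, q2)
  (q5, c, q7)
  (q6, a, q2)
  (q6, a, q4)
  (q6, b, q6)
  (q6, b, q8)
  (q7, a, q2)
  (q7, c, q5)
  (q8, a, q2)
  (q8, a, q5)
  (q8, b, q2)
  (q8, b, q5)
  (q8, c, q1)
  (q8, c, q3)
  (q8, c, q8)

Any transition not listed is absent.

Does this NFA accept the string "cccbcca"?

Start in {q0}.
Read 'c': {q0} → {q1, q2, q7}.
Read 'c': {q1, q2, q7} → {q0, q3, q5, q6, q8}.
Read 'c': {q0, q3, q5, q6, q8} → {q1, q2, q3, q7, q8}.
Read 'b': {q1, q2, q3, q7, q8} → {q1, q2, q3, q4, q5, q8}.
Read 'c': {q1, q2, q3, q4, q5, q8} → {q0, q1, q2, q3, q6, q7, q8}.
Read 'c': {q0, q1, q2, q3, q6, q7, q8} → {q0, q1, q2, q3, q5, q6, q7, q8}.
Read 'a': {q0, q1, q2, q3, q5, q6, q7, q8} → {q0, q2, q4, q5, q7}.
The final set {q0, q2, q4, q5, q7} contains the accepting states q0, q2, q4, q5.

Yes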